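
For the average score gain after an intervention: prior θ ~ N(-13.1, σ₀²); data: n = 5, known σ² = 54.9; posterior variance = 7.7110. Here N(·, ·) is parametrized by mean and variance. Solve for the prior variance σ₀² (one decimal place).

For the Normal–Normal model with known σ², precisions add: τ_n = τ₀ + n/σ².
So 1/σ₀² = 1/7.7110 − 5/54.9 = 0.129685 − 0.091075 = 0.038610.
Hence σ₀² = 1/0.038610 ≈ 25.9.

σ₀² = 25.9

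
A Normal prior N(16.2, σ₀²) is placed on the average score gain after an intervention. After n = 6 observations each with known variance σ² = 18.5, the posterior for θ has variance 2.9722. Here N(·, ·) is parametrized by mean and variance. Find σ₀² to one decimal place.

For the Normal–Normal model with known σ², precisions add: τ_n = τ₀ + n/σ².
So 1/σ₀² = 1/2.9722 − 6/18.5 = 0.336451 − 0.324324 = 0.012127.
Hence σ₀² = 1/0.012127 ≈ 82.5.

σ₀² = 82.5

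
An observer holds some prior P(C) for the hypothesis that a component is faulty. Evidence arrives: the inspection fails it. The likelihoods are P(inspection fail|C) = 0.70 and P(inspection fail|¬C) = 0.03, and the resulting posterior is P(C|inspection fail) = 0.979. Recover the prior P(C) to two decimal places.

P(C) = 0.67

Bayes' rule in odds form gives O(C|E) = O(C)·[P(E|C)/P(E|¬C)], hence O(C) = O(C|E)/LR.
Posterior odds = 0.979/(1−0.979) = 46.6190. LR = 0.70/0.03 = 23.3333.
Prior odds = 46.6190/23.3333 = 1.9980, so P(C) = 1.9980/(1+1.9980) ≈ 0.67.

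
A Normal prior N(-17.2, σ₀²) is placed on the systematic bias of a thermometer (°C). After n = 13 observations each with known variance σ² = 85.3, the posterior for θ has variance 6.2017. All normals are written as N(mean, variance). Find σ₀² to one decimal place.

σ₀² = 113.1

Posterior precision equals prior precision plus data precision: 1/σ_n² = 1/σ₀² + n/σ².
So 1/σ₀² = 1/6.2017 − 13/85.3 = 0.161246 − 0.152403 = 0.008843.
Hence σ₀² = 1/0.008843 ≈ 113.1.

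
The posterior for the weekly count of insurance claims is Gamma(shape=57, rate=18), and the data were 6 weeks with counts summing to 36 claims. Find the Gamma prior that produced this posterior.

Gamma(shape=21, rate=12)

Gamma–Poisson conjugacy: posterior shape = α + Σxᵢ, posterior rate = β + n.
So α = 57 − 36 = 21 and β = 18 − 6 = 12.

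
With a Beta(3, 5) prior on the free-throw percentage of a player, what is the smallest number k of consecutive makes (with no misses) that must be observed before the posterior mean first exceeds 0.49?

After k makes and 0 misses the posterior is Beta(3+k, 5), with mean (3+k)/(3+5+k).
Set (3+k)/(8+k) > 0.49 and solve: k > (0.49·8 − 3)/(1 − 0.49) = 1.804.
The smallest integer exceeding 1.804 is 2, and checking k=2: (5)/(10) = 0.5000 > 0.49.

k = 2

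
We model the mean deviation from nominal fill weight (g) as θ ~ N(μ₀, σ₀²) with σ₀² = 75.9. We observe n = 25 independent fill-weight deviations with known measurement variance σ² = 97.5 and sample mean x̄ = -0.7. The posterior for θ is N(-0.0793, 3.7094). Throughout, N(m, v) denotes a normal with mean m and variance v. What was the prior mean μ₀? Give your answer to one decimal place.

μ₀ = 12.0

The posterior mean is a precision-weighted average: μ_n = (τ₀μ₀ + τ_data·x̄)/(τ₀+τ_data), with τ₀=1/σ₀² and τ_data=n/σ².
Here τ₀ = 1/75.9 = 0.013175 and τ_data = 25/97.5 = 0.256410, so τ_n = 0.269585.
Rearranging for μ₀: μ₀ = (μ_n·τ_n − τ_data·x̄)/τ₀ = (-0.0793·0.269585 − 0.256410·-0.7) / 0.013175 = 0.158109/0.013175 ≈ 12.0.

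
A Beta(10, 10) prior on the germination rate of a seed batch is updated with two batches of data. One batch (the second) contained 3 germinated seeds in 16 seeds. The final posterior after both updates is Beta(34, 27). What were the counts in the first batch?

Sequential conjugate updates are equivalent to a single update on the pooled data, so total successes = posterior α − prior α and total failures = posterior β − prior β.
Total across both batches: 34−10=24 germinated seeds, 27−10=17 non-germinating seeds.
Subtract the second batch: 24−3=21 germinated seeds and 17−13=4 non-germinating seeds.

21 germinated seeds and 4 non-germinating seeds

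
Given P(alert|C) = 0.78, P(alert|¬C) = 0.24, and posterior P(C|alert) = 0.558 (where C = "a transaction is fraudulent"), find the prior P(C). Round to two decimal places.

P(C) = 0.28

In odds form, posterior odds = prior odds × likelihood ratio, so prior odds = posterior odds ÷ LR.
Posterior odds = 0.558/(1−0.558) = 1.2624. LR = 0.78/0.24 = 3.2500.
Prior odds = 1.2624/3.2500 = 0.3884, so P(C) = 0.3884/(1+0.3884) ≈ 0.28.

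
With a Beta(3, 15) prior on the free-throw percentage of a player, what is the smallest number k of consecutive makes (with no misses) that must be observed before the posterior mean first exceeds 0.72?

After k makes and 0 misses the posterior is Beta(3+k, 15), with mean (3+k)/(3+15+k).
Set (3+k)/(18+k) > 0.72 and solve: k > (0.72·18 − 3)/(1 − 0.72) = 35.571.
The smallest integer exceeding 35.571 is 36.

k = 36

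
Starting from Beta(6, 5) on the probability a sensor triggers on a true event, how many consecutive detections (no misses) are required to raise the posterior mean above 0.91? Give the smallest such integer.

k = 45

After k detections and 0 misses the posterior is Beta(6+k, 5), with mean (6+k)/(6+5+k).
Set (6+k)/(11+k) > 0.91 and solve: k > (0.91·11 − 6)/(1 − 0.91) = 44.556.
The smallest integer exceeding 44.556 is 45.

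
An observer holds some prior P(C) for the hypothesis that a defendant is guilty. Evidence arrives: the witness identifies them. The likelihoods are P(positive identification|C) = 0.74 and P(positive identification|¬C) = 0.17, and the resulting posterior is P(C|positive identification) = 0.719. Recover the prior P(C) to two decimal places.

P(C) = 0.37

In odds form, posterior odds = prior odds × likelihood ratio, so prior odds = posterior odds ÷ LR.
Posterior odds = 0.719/(1−0.719) = 2.5587. LR = 0.74/0.17 = 4.3529.
Prior odds = 2.5587/4.3529 = 0.5878, so P(C) = 0.5878/(1+0.5878) ≈ 0.37.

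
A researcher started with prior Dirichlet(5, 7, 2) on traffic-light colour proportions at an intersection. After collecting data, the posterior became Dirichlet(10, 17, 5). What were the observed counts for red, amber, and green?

counts (5, 10, 3)

For a Dirichlet(α) prior with multinomial counts c, the posterior is Dirichlet(α + c) componentwise.
Counts are posterior − prior componentwise: 10−5=5, 17−7=10, 5−2=3.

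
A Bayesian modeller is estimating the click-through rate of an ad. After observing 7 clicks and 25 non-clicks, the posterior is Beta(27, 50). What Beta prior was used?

Beta(20, 25)

Beta is conjugate to the binomial likelihood: posterior = Beta(α+s, β+f).
So α = 27 − 7 = 20 and β = 50 − 25 = 25.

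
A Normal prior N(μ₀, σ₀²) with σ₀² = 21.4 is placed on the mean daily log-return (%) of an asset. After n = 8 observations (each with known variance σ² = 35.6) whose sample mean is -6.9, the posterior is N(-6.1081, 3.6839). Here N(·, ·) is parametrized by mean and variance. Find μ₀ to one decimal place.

μ₀ = -2.3

The posterior mean is a precision-weighted average: μ_n = (τ₀μ₀ + τ_data·x̄)/(τ₀+τ_data), with τ₀=1/σ₀² and τ_data=n/σ².
Here τ₀ = 1/21.4 = 0.046729 and τ_data = 8/35.6 = 0.224719, so τ_n = 0.271448.
Rearranging for μ₀: μ₀ = (μ_n·τ_n − τ_data·x̄)/τ₀ = (-6.1081·0.271448 − 0.224719·-6.9) / 0.046729 = -0.107470/0.046729 ≈ -2.3.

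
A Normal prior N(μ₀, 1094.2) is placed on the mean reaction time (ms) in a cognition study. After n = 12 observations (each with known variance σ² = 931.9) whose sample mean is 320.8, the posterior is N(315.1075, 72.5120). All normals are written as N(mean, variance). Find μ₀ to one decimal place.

With known observation variance, the Normal–Normal posterior has precision τ_n = τ₀ + n/σ² and mean μ_n = (τ₀μ₀ + (n/σ²)x̄)/τ_n.
Here τ₀ = 1/1094.2 = 0.000914 and τ_data = 12/931.9 = 0.012877, so τ_n = 0.013791.
Rearranging for μ₀: μ₀ = (μ_n·τ_n − τ_data·x̄)/τ₀ = (315.1075·0.013791 − 0.012877·320.8) / 0.000914 = 0.214706/0.000914 ≈ 234.9.

μ₀ = 234.9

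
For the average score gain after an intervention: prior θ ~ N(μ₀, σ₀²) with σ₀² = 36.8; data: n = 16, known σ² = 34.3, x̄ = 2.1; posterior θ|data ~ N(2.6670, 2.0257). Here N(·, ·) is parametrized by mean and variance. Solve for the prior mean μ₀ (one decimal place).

With known observation variance, the Normal–Normal posterior has precision τ_n = τ₀ + n/σ² and mean μ_n = (τ₀μ₀ + (n/σ²)x̄)/τ_n.
Here τ₀ = 1/36.8 = 0.027174 and τ_data = 16/34.3 = 0.466472, so τ_n = 0.493646.
Rearranging for μ₀: μ₀ = (μ_n·τ_n − τ_data·x̄)/τ₀ = (2.6670·0.493646 − 0.466472·2.1) / 0.027174 = 0.336963/0.027174 ≈ 12.4.

μ₀ = 12.4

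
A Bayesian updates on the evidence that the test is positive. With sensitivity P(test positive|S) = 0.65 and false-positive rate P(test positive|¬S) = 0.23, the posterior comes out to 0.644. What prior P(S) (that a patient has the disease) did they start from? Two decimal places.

P(S) = 0.39

Bayes' rule in odds form gives O(S|E) = O(S)·[P(E|S)/P(E|¬S)], hence O(S) = O(S|E)/LR.
Posterior odds = 0.644/(1−0.644) = 1.8090. LR = 0.65/0.23 = 2.8261.
Prior odds = 1.8090/2.8261 = 0.6401, so P(S) = 0.6401/(1+0.6401) ≈ 0.39.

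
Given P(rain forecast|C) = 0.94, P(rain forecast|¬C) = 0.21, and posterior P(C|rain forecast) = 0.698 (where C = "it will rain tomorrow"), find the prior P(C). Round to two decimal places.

In odds form, posterior odds = prior odds × likelihood ratio, so prior odds = posterior odds ÷ LR.
Posterior odds = 0.698/(1−0.698) = 2.3113. LR = 0.94/0.21 = 4.4762.
Prior odds = 2.3113/4.4762 = 0.5164, so P(C) = 0.5164/(1+0.5164) ≈ 0.34.

P(C) = 0.34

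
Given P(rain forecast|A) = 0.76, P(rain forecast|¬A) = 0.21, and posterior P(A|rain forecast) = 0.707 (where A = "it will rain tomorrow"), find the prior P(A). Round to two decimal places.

P(A) = 0.40

Bayes' rule in odds form gives O(A|E) = O(A)·[P(E|A)/P(E|¬A)], hence O(A) = O(A|E)/LR.
Posterior odds = 0.707/(1−0.707) = 2.4130. LR = 0.76/0.21 = 3.6190.
Prior odds = 2.4130/3.6190 = 0.6668, so P(A) = 0.6668/(1+0.6668) ≈ 0.40.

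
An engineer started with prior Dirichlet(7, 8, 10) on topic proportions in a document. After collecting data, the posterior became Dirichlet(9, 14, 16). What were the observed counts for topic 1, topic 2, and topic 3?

counts (2, 6, 6)

For a Dirichlet(α) prior with multinomial counts c, the posterior is Dirichlet(α + c) componentwise.
Counts are posterior − prior componentwise: 9−7=2, 14−8=6, 16−10=6.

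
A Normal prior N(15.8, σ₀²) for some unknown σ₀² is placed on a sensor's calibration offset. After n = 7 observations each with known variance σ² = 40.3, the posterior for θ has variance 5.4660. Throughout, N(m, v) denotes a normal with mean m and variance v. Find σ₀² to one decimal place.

Posterior precision equals prior precision plus data precision: 1/σ_n² = 1/σ₀² + n/σ².
So 1/σ₀² = 1/5.4660 − 7/40.3 = 0.182949 − 0.173697 = 0.009252.
Hence σ₀² = 1/0.009252 ≈ 108.1.

σ₀² = 108.1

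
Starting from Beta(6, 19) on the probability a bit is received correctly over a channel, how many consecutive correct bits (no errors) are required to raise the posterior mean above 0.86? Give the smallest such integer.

After k correct bits and 0 errors the posterior is Beta(6+k, 19), with mean (6+k)/(6+19+k).
Set (6+k)/(25+k) > 0.86 and solve: k > (0.86·25 − 6)/(1 − 0.86) = 110.714.
The smallest integer exceeding 110.714 is 111.

k = 111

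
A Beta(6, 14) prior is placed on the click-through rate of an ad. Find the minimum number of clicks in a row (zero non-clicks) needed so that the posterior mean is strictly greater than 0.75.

k = 37

After k clicks and 0 non-clicks the posterior is Beta(6+k, 14), with mean (6+k)/(6+14+k).
Set (6+k)/(20+k) > 0.75 and solve: k > (0.75·20 − 6)/(1 − 0.75) = 36.000.
The smallest integer exceeding 36.000 is 37, and checking k=37: (43)/(57) = 0.7544 > 0.75.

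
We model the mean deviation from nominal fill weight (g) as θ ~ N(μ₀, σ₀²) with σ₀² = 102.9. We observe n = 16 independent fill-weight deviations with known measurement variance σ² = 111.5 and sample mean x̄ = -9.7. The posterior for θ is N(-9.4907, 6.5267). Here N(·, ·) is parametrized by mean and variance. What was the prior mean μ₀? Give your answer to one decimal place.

With known observation variance, the Normal–Normal posterior has precision τ_n = τ₀ + n/σ² and mean μ_n = (τ₀μ₀ + (n/σ²)x̄)/τ_n.
Here τ₀ = 1/102.9 = 0.009718 and τ_data = 16/111.5 = 0.143498, so τ_n = 0.153216.
Rearranging for μ₀: μ₀ = (μ_n·τ_n − τ_data·x̄)/τ₀ = (-9.4907·0.153216 − 0.143498·-9.7) / 0.009718 = -0.062196/0.009718 ≈ -6.4.

μ₀ = -6.4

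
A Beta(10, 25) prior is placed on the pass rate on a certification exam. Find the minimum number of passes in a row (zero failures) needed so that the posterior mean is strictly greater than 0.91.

k = 243

After k passes and 0 failures the posterior is Beta(10+k, 25), with mean (10+k)/(10+25+k).
Set (10+k)/(35+k) > 0.91 and solve: k > (0.91·35 − 10)/(1 − 0.91) = 242.778.
The smallest integer exceeding 242.778 is 243.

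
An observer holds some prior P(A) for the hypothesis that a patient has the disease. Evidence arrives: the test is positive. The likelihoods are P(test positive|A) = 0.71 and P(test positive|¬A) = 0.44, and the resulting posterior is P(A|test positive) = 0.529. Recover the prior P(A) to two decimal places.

Bayes' rule in odds form gives O(A|E) = O(A)·[P(E|A)/P(E|¬A)], hence O(A) = O(A|E)/LR.
Posterior odds = 0.529/(1−0.529) = 1.1231. LR = 0.71/0.44 = 1.6136.
Prior odds = 1.1231/1.6136 = 0.6960, so P(A) = 0.6960/(1+0.6960) ≈ 0.41.

P(A) = 0.41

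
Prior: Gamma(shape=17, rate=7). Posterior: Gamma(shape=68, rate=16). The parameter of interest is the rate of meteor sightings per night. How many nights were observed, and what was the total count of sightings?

n = 9 nights with total 51 sightings

Gamma–Poisson conjugacy: posterior shape = α + Σxᵢ, posterior rate = β + n.
Matching: Σxᵢ = 68 − 17 = 51 and n = 16 − 7 = 9.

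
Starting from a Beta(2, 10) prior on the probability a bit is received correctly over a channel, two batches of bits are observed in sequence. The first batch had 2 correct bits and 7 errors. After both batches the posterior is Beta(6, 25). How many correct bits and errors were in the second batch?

2 correct bits and 8 errors

Sequential conjugate updates are equivalent to a single update on the pooled data, so total successes = posterior α − prior α and total failures = posterior β − prior β.
Total across both batches: 6−2=4 correct bits, 25−10=15 errors.
Subtract the first batch: 4−2=2 correct bits and 15−7=8 errors.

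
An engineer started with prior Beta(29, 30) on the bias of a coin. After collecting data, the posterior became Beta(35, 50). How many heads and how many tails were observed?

6 heads and 20 tails

Beta is conjugate to the binomial likelihood: posterior = Beta(α+s, β+f).
So s = 35 − 29 = 6 and f = 50 − 30 = 20.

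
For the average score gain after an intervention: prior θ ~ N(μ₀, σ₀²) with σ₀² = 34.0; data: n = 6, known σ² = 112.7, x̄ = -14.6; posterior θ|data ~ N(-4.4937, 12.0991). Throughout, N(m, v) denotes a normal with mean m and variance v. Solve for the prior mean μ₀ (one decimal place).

With known observation variance, the Normal–Normal posterior has precision τ_n = τ₀ + n/σ² and mean μ_n = (τ₀μ₀ + (n/σ²)x̄)/τ_n.
Here τ₀ = 1/34.0 = 0.029412 and τ_data = 6/112.7 = 0.053239, so τ_n = 0.082651.
Rearranging for μ₀: μ₀ = (μ_n·τ_n − τ_data·x̄)/τ₀ = (-4.4937·0.082651 − 0.053239·-14.6) / 0.029412 = 0.405881/0.029412 ≈ 13.8.

μ₀ = 13.8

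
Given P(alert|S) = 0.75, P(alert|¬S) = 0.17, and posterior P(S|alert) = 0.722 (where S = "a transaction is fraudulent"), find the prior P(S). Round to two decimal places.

P(S) = 0.37

In odds form, posterior odds = prior odds × likelihood ratio, so prior odds = posterior odds ÷ LR.
Posterior odds = 0.722/(1−0.722) = 2.5971. LR = 0.75/0.17 = 4.4118.
Prior odds = 2.5971/4.4118 = 0.5887, so P(S) = 0.5887/(1+0.5887) ≈ 0.37.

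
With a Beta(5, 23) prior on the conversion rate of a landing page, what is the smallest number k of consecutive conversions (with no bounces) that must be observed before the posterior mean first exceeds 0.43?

After k conversions and 0 bounces the posterior is Beta(5+k, 23), with mean (5+k)/(5+23+k).
Set (5+k)/(28+k) > 0.43 and solve: k > (0.43·28 − 5)/(1 − 0.43) = 12.351.
The smallest integer exceeding 12.351 is 13, and checking k=13: (18)/(41) = 0.4390 > 0.43.

k = 13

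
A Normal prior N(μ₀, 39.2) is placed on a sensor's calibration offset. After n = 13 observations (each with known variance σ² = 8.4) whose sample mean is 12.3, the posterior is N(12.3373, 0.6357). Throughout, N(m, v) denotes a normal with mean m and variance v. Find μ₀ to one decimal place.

With known observation variance, the Normal–Normal posterior has precision τ_n = τ₀ + n/σ² and mean μ_n = (τ₀μ₀ + (n/σ²)x̄)/τ_n.
Here τ₀ = 1/39.2 = 0.025510 and τ_data = 13/8.4 = 1.547619, so τ_n = 1.573129.
Rearranging for μ₀: μ₀ = (μ_n·τ_n − τ_data·x̄)/τ₀ = (12.3373·1.573129 − 1.547619·12.3) / 0.025510 = 0.372451/0.025510 ≈ 14.6.

μ₀ = 14.6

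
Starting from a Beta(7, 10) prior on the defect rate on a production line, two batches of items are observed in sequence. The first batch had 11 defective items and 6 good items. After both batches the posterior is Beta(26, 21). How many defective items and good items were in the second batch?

Sequential conjugate updates are equivalent to a single update on the pooled data, so total successes = posterior α − prior α and total failures = posterior β − prior β.
Total across both batches: 26−7=19 defective items, 21−10=11 good items.
Subtract the first batch: 19−11=8 defective items and 11−6=5 good items.

8 defective items and 5 good items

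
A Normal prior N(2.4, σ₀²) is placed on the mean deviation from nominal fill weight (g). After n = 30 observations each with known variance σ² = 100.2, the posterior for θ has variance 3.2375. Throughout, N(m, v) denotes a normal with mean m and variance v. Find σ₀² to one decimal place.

σ₀² = 105.5

Posterior precision equals prior precision plus data precision: 1/σ_n² = 1/σ₀² + n/σ².
So 1/σ₀² = 1/3.2375 − 30/100.2 = 0.308880 − 0.299401 = 0.009479.
Hence σ₀² = 1/0.009479 ≈ 105.5.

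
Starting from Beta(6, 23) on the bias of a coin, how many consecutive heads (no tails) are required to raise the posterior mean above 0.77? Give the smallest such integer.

After k heads and 0 tails the posterior is Beta(6+k, 23), with mean (6+k)/(6+23+k).
Set (6+k)/(29+k) > 0.77 and solve: k > (0.77·29 − 6)/(1 − 0.77) = 71.000.
The smallest integer exceeding 71.000 is 72.

k = 72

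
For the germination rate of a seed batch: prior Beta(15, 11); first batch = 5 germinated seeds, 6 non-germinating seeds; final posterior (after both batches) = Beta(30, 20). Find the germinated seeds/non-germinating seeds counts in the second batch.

Because Beta–binomial updating is additive in the counts, the combined data contributed (α_post−α_prior, β_post−β_prior) successes and failures.
Total across both batches: 30−15=15 germinated seeds, 20−11=9 non-germinating seeds.
Subtract the first batch: 15−5=10 germinated seeds and 9−6=3 non-germinating seeds.

10 germinated seeds and 3 non-germinating seeds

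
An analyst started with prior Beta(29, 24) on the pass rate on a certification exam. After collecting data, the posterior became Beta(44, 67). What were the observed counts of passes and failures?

15 passes and 43 failures

A Beta(α, β) prior with s successes and f failures in binomial data gives a Beta(α+s, β+f) posterior.
So s = 44 − 29 = 15 and f = 67 − 24 = 43.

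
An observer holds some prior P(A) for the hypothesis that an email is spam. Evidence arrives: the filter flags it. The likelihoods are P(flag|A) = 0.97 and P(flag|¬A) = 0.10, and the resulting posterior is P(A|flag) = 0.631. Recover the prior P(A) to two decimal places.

P(A) = 0.15

In odds form, posterior odds = prior odds × likelihood ratio, so prior odds = posterior odds ÷ LR.
Posterior odds = 0.631/(1−0.631) = 1.7100. LR = 0.97/0.10 = 9.7000.
Prior odds = 1.7100/9.7000 = 0.1763, so P(A) = 0.1763/(1+0.1763) ≈ 0.15.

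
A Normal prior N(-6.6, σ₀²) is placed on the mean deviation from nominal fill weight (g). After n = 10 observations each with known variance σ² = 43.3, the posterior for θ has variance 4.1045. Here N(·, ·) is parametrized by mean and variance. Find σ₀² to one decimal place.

For the Normal–Normal model with known σ², precisions add: τ_n = τ₀ + n/σ².
So 1/σ₀² = 1/4.1045 − 10/43.3 = 0.243635 − 0.230947 = 0.012688.
Hence σ₀² = 1/0.012688 ≈ 78.8.

σ₀² = 78.8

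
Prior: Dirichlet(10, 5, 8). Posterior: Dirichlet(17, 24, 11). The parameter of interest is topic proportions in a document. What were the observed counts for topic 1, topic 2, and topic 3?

For a Dirichlet(α) prior with multinomial counts c, the posterior is Dirichlet(α + c) componentwise.
Counts are posterior − prior componentwise: 17−10=7, 24−5=19, 11−8=3.

counts (7, 19, 3)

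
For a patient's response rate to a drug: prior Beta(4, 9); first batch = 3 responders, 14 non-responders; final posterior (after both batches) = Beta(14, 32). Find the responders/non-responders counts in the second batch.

7 responders and 9 non-responders

Sequential conjugate updates are equivalent to a single update on the pooled data, so total successes = posterior α − prior α and total failures = posterior β − prior β.
Total across both batches: 14−4=10 responders, 32−9=23 non-responders.
Subtract the first batch: 10−3=7 responders and 23−14=9 non-responders.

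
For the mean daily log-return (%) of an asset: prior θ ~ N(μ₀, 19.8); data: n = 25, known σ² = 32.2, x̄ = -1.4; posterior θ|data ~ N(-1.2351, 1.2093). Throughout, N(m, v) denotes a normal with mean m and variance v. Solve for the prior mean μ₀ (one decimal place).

μ₀ = 1.3

With known observation variance, the Normal–Normal posterior has precision τ_n = τ₀ + n/σ² and mean μ_n = (τ₀μ₀ + (n/σ²)x̄)/τ_n.
Here τ₀ = 1/19.8 = 0.050505 and τ_data = 25/32.2 = 0.776398, so τ_n = 0.826903.
Rearranging for μ₀: μ₀ = (μ_n·τ_n − τ_data·x̄)/τ₀ = (-1.2351·0.826903 − 0.776398·-1.4) / 0.050505 = 0.065649/0.050505 ≈ 1.3.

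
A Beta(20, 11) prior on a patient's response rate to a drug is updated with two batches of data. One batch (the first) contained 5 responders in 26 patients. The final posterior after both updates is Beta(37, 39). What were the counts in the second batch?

Because Beta–binomial updating is additive in the counts, the combined data contributed (α_post−α_prior, β_post−β_prior) successes and failures.
Total across both batches: 37−20=17 responders, 39−11=28 non-responders.
Subtract the first batch: 17−5=12 responders and 28−21=7 non-responders.

12 responders and 7 non-responders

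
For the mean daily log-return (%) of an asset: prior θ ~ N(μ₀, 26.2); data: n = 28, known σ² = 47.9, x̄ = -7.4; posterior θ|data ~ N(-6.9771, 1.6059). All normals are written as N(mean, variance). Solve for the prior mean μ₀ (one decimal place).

With known observation variance, the Normal–Normal posterior has precision τ_n = τ₀ + n/σ² and mean μ_n = (τ₀μ₀ + (n/σ²)x̄)/τ_n.
Here τ₀ = 1/26.2 = 0.038168 and τ_data = 28/47.9 = 0.584551, so τ_n = 0.622719.
Rearranging for μ₀: μ₀ = (μ_n·τ_n − τ_data·x̄)/τ₀ = (-6.9771·0.622719 − 0.584551·-7.4) / 0.038168 = -0.019095/0.038168 ≈ -0.5.

μ₀ = -0.5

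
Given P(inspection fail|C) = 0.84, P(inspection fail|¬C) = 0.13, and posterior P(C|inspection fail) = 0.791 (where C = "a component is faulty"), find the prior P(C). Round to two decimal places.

P(C) = 0.37

In odds form, posterior odds = prior odds × likelihood ratio, so prior odds = posterior odds ÷ LR.
Posterior odds = 0.791/(1−0.791) = 3.7847. LR = 0.84/0.13 = 6.4615.
Prior odds = 3.7847/6.4615 = 0.5857, so P(C) = 0.5857/(1+0.5857) ≈ 0.37.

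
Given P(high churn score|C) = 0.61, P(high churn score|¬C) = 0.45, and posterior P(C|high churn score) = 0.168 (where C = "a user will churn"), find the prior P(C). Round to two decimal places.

P(C) = 0.13

Bayes' rule in odds form gives O(C|E) = O(C)·[P(E|C)/P(E|¬C)], hence O(C) = O(C|E)/LR.
Posterior odds = 0.168/(1−0.168) = 0.2019. LR = 0.61/0.45 = 1.3556.
Prior odds = 0.2019/1.3556 = 0.1489, so P(C) = 0.1489/(1+0.1489) ≈ 0.13.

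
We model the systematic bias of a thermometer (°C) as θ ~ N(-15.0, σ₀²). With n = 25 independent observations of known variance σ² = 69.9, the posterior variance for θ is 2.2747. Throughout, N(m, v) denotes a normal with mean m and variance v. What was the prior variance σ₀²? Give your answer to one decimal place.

Posterior precision equals prior precision plus data precision: 1/σ_n² = 1/σ₀² + n/σ².
So 1/σ₀² = 1/2.2747 − 25/69.9 = 0.439618 − 0.357654 = 0.081964.
Hence σ₀² = 1/0.081964 ≈ 12.2.

σ₀² = 12.2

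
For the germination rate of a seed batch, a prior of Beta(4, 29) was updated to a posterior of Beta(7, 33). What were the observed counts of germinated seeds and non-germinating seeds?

Beta is conjugate to the binomial likelihood: posterior = Beta(a+s, b+f).
Match parameters: s=7−4=3, f=33−29=4.

3 germinated seeds and 4 non-germinating seeds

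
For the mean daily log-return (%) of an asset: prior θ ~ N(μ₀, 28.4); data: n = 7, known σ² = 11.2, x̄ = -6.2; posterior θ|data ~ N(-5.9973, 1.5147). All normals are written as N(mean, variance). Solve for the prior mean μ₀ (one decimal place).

With known observation variance, the Normal–Normal posterior has precision τ_n = τ₀ + n/σ² and mean μ_n = (τ₀μ₀ + (n/σ²)x̄)/τ_n.
Here τ₀ = 1/28.4 = 0.035211 and τ_data = 7/11.2 = 0.625000, so τ_n = 0.660211.
Rearranging for μ₀: μ₀ = (μ_n·τ_n − τ_data·x̄)/τ₀ = (-5.9973·0.660211 − 0.625000·-6.2) / 0.035211 = -0.084483/0.035211 ≈ -2.4.

μ₀ = -2.4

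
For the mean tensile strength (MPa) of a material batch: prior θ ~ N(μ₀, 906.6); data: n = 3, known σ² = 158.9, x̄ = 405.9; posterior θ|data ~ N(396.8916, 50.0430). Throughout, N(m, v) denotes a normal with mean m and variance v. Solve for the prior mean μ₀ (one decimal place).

μ₀ = 242.7

The posterior mean is a precision-weighted average: μ_n = (τ₀μ₀ + τ_data·x̄)/(τ₀+τ_data), with τ₀=1/σ₀² and τ_data=n/σ².
Here τ₀ = 1/906.6 = 0.001103 and τ_data = 3/158.9 = 0.018880, so τ_n = 0.019983.
Rearranging for μ₀: μ₀ = (μ_n·τ_n − τ_data·x̄)/τ₀ = (396.8916·0.019983 − 0.018880·405.9) / 0.001103 = 0.267693/0.001103 ≈ 242.7.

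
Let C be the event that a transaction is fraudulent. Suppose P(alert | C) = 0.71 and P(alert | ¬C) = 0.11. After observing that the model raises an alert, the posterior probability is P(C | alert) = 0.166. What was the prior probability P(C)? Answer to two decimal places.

Bayes' rule in odds form gives O(C|E) = O(C)·[P(E|C)/P(E|¬C)], hence O(C) = O(C|E)/LR.
Posterior odds = 0.166/(1−0.166) = 0.1990. LR = 0.71/0.11 = 6.4545.
Prior odds = 0.1990/6.4545 = 0.0308, so P(C) = 0.0308/(1+0.0308) ≈ 0.03.

P(C) = 0.03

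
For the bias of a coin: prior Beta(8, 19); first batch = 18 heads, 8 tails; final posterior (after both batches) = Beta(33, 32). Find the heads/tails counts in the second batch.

Sequential conjugate updates are equivalent to a single update on the pooled data, so total successes = posterior α − prior α and total failures = posterior β − prior β.
Total across both batches: 33−8=25 heads, 32−19=13 tails.
Subtract the first batch: 25−18=7 heads and 13−8=5 tails.

7 heads and 5 tails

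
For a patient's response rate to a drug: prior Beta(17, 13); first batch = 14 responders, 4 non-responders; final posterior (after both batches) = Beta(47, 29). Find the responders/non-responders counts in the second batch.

Because Beta–binomial updating is additive in the counts, the combined data contributed (α_post−α_prior, β_post−β_prior) successes and failures.
Total across both batches: 47−17=30 responders, 29−13=16 non-responders.
Subtract the first batch: 30−14=16 responders and 16−4=12 non-responders.

16 responders and 12 non-responders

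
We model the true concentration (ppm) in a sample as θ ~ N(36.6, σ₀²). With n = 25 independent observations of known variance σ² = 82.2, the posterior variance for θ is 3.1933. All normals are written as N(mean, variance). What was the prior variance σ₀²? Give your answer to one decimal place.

σ₀² = 110.9

Posterior precision equals prior precision plus data precision: 1/σ_n² = 1/σ₀² + n/σ².
So 1/σ₀² = 1/3.1933 − 25/82.2 = 0.313156 − 0.304136 = 0.009020.
Hence σ₀² = 1/0.009020 ≈ 110.9.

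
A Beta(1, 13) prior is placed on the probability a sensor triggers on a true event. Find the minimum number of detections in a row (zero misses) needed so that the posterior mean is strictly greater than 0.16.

After k detections and 0 misses the posterior is Beta(1+k, 13), with mean (1+k)/(1+13+k).
Set (1+k)/(14+k) > 0.16 and solve: k > (0.16·14 − 1)/(1 − 0.16) = 1.476.
The smallest integer exceeding 1.476 is 2.

k = 2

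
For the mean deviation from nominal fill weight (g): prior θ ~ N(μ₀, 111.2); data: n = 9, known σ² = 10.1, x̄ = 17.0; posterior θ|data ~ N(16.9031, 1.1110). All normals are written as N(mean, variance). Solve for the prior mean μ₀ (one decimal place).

μ₀ = 7.3

The posterior mean is a precision-weighted average: μ_n = (τ₀μ₀ + τ_data·x̄)/(τ₀+τ_data), with τ₀=1/σ₀² and τ_data=n/σ².
Here τ₀ = 1/111.2 = 0.008993 and τ_data = 9/10.1 = 0.891089, so τ_n = 0.900082.
Rearranging for μ₀: μ₀ = (μ_n·τ_n − τ_data·x̄)/τ₀ = (16.9031·0.900082 − 0.891089·17.0) / 0.008993 = 0.065663/0.008993 ≈ 7.3.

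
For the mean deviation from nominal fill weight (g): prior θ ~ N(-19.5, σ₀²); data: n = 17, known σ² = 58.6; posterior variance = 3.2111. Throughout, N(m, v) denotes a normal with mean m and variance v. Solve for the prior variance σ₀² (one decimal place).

Posterior precision equals prior precision plus data precision: 1/σ_n² = 1/σ₀² + n/σ².
So 1/σ₀² = 1/3.2111 − 17/58.6 = 0.311420 − 0.290102 = 0.021318.
Hence σ₀² = 1/0.021318 ≈ 46.9.

σ₀² = 46.9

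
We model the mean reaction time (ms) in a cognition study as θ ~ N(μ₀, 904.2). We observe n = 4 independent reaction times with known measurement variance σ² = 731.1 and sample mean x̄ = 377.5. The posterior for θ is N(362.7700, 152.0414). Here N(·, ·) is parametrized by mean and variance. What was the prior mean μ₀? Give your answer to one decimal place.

μ₀ = 289.9

With known observation variance, the Normal–Normal posterior has precision τ_n = τ₀ + n/σ² and mean μ_n = (τ₀μ₀ + (n/σ²)x̄)/τ_n.
Here τ₀ = 1/904.2 = 0.001106 and τ_data = 4/731.1 = 0.005471, so τ_n = 0.006577.
Rearranging for μ₀: μ₀ = (μ_n·τ_n − τ_data·x̄)/τ₀ = (362.7700·0.006577 − 0.005471·377.5) / 0.001106 = 0.320636/0.001106 ≈ 289.9.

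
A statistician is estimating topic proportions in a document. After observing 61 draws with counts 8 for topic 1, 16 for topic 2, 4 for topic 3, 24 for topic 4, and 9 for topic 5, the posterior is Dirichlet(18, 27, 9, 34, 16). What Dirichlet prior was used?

Dirichlet(10, 11, 5, 10, 7)

For a Dirichlet(α) prior with multinomial counts c, the posterior is Dirichlet(α + c) componentwise.
Subtract each count from the matching posterior parameter: 18−8=10, 27−16=11, 9−4=5, 34−24=10, 16−9=7.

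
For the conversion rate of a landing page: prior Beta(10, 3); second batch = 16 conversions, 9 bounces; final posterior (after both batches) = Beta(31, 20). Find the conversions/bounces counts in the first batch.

Sequential conjugate updates are equivalent to a single update on the pooled data, so total successes = posterior α − prior α and total failures = posterior β − prior β.
Total across both batches: 31−10=21 conversions, 20−3=17 bounces.
Subtract the second batch: 21−16=5 conversions and 17−9=8 bounces.

5 conversions and 8 bounces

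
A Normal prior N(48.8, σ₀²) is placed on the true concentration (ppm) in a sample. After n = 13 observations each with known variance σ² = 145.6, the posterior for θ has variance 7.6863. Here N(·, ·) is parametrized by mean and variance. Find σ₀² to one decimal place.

σ₀² = 24.5

For the Normal–Normal model with known σ², precisions add: τ_n = τ₀ + n/σ².
So 1/σ₀² = 1/7.6863 − 13/145.6 = 0.130102 − 0.089286 = 0.040816.
Hence σ₀² = 1/0.040816 ≈ 24.5.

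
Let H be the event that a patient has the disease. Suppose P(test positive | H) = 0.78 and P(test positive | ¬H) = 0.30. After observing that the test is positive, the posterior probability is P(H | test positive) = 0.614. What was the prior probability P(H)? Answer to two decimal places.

P(H) = 0.38

In odds form, posterior odds = prior odds × likelihood ratio, so prior odds = posterior odds ÷ LR.
Posterior odds = 0.614/(1−0.614) = 1.5907. LR = 0.78/0.30 = 2.6000.
Prior odds = 1.5907/2.6000 = 0.6118, so P(H) = 0.6118/(1+0.6118) ≈ 0.38.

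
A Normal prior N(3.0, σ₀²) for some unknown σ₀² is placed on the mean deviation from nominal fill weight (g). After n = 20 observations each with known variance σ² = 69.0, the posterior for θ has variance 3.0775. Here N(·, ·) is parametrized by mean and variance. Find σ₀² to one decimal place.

σ₀² = 28.5

For the Normal–Normal model with known σ², precisions add: τ_n = τ₀ + n/σ².
So 1/σ₀² = 1/3.0775 − 20/69.0 = 0.324939 − 0.289855 = 0.035084.
Hence σ₀² = 1/0.035084 ≈ 28.5.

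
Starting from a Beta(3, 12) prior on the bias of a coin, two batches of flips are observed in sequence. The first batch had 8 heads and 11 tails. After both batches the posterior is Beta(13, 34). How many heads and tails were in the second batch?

Because Beta–binomial updating is additive in the counts, the combined data contributed (α_post−α_prior, β_post−β_prior) successes and failures.
Total across both batches: 13−3=10 heads, 34−12=22 tails.
Subtract the first batch: 10−8=2 heads and 22−11=11 tails.

2 heads and 11 tails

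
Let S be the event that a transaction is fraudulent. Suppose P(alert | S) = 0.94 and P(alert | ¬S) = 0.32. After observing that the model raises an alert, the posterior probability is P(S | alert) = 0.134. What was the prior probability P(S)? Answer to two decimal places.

In odds form, posterior odds = prior odds × likelihood ratio, so prior odds = posterior odds ÷ LR.
Posterior odds = 0.134/(1−0.134) = 0.1547. LR = 0.94/0.32 = 2.9375.
Prior odds = 0.1547/2.9375 = 0.0527, so P(S) = 0.0527/(1+0.0527) ≈ 0.05.

P(S) = 0.05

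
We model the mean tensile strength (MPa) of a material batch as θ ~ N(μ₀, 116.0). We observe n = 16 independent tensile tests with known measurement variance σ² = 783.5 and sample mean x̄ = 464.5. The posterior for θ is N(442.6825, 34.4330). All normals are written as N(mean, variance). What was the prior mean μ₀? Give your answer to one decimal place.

μ₀ = 391.0

The posterior mean is a precision-weighted average: μ_n = (τ₀μ₀ + τ_data·x̄)/(τ₀+τ_data), with τ₀=1/σ₀² and τ_data=n/σ².
Here τ₀ = 1/116.0 = 0.008621 and τ_data = 16/783.5 = 0.020421, so τ_n = 0.029042.
Rearranging for μ₀: μ₀ = (μ_n·τ_n − τ_data·x̄)/τ₀ = (442.6825·0.029042 − 0.020421·464.5) / 0.008621 = 3.370831/0.008621 ≈ 391.0.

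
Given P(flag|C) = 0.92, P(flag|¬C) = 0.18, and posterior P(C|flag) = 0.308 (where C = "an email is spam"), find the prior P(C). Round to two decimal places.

Bayes' rule in odds form gives O(C|E) = O(C)·[P(E|C)/P(E|¬C)], hence O(C) = O(C|E)/LR.
Posterior odds = 0.308/(1−0.308) = 0.4451. LR = 0.92/0.18 = 5.1111.
Prior odds = 0.4451/5.1111 = 0.0871, so P(C) = 0.0871/(1+0.0871) ≈ 0.08.

P(C) = 0.08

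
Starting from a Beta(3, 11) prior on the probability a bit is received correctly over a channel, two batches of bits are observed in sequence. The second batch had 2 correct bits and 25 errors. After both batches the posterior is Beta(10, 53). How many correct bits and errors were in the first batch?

Because Beta–binomial updating is additive in the counts, the combined data contributed (α_post−α_prior, β_post−β_prior) successes and failures.
Total across both batches: 10−3=7 correct bits, 53−11=42 errors.
Subtract the second batch: 7−2=5 correct bits and 42−25=17 errors.

5 correct bits and 17 errors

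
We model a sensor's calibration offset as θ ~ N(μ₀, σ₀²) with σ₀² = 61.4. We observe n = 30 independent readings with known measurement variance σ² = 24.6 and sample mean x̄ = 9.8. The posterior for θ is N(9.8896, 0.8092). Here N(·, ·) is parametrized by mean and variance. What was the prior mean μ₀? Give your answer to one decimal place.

μ₀ = 16.6

With known observation variance, the Normal–Normal posterior has precision τ_n = τ₀ + n/σ² and mean μ_n = (τ₀μ₀ + (n/σ²)x̄)/τ_n.
Here τ₀ = 1/61.4 = 0.016287 and τ_data = 30/24.6 = 1.219512, so τ_n = 1.235799.
Rearranging for μ₀: μ₀ = (μ_n·τ_n − τ_data·x̄)/τ₀ = (9.8896·1.235799 − 1.219512·9.8) / 0.016287 = 0.270340/0.016287 ≈ 16.6.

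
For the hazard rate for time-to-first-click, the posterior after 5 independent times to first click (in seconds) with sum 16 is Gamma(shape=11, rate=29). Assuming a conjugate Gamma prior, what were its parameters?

For an exponential likelihood with a Gamma(α, β) prior on the rate, n observations with total T give posterior Gamma(α+n, β+T).
So α = 11 − 5 = 6 and β = 29 − 16 = 13.

Gamma(shape=6, rate=13)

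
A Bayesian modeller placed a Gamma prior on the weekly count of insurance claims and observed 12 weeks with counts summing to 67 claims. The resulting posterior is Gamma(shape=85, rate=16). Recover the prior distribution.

A Gamma(α, β) prior (rate parametrization) on a Poisson rate with n observations summing to S gives posterior Gamma(α+S, β+n).
So α = 85 − 67 = 18 and β = 16 − 12 = 4.

Gamma(shape=18, rate=4)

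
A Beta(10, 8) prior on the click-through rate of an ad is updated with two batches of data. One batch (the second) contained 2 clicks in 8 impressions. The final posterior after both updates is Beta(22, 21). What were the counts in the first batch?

10 clicks and 7 non-clicks

Sequential conjugate updates are equivalent to a single update on the pooled data, so total successes = posterior α − prior α and total failures = posterior β − prior β.
Total across both batches: 22−10=12 clicks, 21−8=13 non-clicks.
Subtract the second batch: 12−2=10 clicks and 13−6=7 non-clicks.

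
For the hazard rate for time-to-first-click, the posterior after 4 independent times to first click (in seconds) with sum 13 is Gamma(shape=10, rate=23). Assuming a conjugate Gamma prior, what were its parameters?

Gamma–exponential conjugacy: posterior shape = α + n, posterior rate = β + Σtᵢ.
So α = 10 − 4 = 6 and β = 23 − 13 = 10.

Gamma(shape=6, rate=10)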